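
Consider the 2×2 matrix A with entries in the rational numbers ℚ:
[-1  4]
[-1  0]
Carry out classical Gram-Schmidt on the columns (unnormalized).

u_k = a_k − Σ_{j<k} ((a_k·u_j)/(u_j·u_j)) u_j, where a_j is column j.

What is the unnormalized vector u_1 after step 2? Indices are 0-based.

Step 1: u_0 = a_0 = (-1, -1).
Step 2: u_1 = a_1 − (-2)·u_0 = (2, -2).

u_1 = (2, -2)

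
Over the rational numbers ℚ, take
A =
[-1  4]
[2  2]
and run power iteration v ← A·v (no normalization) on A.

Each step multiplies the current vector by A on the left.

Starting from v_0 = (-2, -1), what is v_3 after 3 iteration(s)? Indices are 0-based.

v_0 = (-2, -1).
v_1 = A·v_0 = (-2, -6).
v_2 = A·v_1 = (-22, -16).
v_3 = A·v_2 = (-42, -76).

v_3 = (-42, -76)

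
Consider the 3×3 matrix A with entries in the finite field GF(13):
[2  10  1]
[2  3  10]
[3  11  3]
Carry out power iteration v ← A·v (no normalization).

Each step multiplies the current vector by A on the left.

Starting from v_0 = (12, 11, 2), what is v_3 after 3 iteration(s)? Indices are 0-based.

v_0 = (12, 11, 2).
v_1 = A·v_0 = (6, 12, 7).
v_2 = A·v_1 = (9, 1, 2).
v_3 = A·v_2 = (4, 2, 5).

v_3 = (4, 2, 5)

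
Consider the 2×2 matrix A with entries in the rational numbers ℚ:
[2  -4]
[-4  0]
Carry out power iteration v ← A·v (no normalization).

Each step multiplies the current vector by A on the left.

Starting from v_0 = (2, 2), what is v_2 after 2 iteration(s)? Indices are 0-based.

v_0 = (2, 2).
v_1 = A·v_0 = (-4, -8).
v_2 = A·v_1 = (24, 16).

v_2 = (24, 16)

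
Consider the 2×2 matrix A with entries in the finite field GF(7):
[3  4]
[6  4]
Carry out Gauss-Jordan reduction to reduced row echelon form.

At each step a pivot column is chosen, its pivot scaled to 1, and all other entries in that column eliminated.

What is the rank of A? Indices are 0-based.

rank = 2

step 1: normalize row 0 (÷3) = (1, 6)
  row 1: subtract 6×row0 = (0, 3)
step 2: normalize row 1 (÷3) = (0, 1)
  row 0: subtract 6×row1 = (1, 0)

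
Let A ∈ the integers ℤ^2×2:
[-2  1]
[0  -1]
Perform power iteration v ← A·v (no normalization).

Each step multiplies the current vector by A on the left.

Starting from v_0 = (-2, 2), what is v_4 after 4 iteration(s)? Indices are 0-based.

v_4 = (-62, 2)

v_0 = (-2, 2).
v_1 = A·v_0 = (6, -2).
v_2 = A·v_1 = (-14, 2).
v_3 = A·v_2 = (30, -2).
v_4 = A·v_3 = (-62, 2).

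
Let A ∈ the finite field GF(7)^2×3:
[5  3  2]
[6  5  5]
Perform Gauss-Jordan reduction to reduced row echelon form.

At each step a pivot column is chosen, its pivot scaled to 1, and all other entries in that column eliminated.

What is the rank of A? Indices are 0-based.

rank = 2

step 1: normalize row 0 (÷5) = (1, 2, 6)
  row 1: subtract 6×row0 = (0, 0, 4)
skip col 1 (zero from row 1)
step 2: normalize row 1 (÷4) = (0, 0, 1)
  row 0: subtract 6×row1 = (1, 2, 0)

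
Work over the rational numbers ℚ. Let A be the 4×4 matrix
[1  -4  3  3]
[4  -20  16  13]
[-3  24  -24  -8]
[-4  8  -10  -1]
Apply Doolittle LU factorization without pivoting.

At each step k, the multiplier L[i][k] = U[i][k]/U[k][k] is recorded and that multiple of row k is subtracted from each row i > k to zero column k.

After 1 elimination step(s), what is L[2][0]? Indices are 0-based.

L[2][0] = -3

Step 1: pivot at (0,0) is 1.
  row1 ← row1 − (4)·row0  ⇒  L[1][0]=4, U row1=(0, -4, 4, 1)
  row2 ← row2 − (-3)·row0  ⇒  L[2][0]=-3, U row2=(0, 12, -15, 1)
  row3 ← row3 − (-4)·row0  ⇒  L[3][0]=-4, U row3=(0, -8, 2, 11)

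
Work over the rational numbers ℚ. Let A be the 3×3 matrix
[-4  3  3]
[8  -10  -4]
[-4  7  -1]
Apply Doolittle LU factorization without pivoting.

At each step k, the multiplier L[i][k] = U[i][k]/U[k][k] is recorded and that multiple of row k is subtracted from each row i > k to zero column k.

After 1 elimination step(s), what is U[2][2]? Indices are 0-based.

k=0: U[0][0]=-4
  eliminate (1,0): mult=-2, new row 1: (0, -4, 2); set L[1][0]=-2
  eliminate (2,0): mult=1, new row 2: (0, 4, -4); set L[2][0]=1

U[2][2] = -4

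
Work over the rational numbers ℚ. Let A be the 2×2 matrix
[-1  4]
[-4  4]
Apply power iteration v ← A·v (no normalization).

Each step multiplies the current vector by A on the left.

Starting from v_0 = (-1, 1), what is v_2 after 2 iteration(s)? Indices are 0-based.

v_2 = (27, 12)

v_0 = (-1, 1).
v_1 = A·v_0 = (5, 8).
v_2 = A·v_1 = (27, 12).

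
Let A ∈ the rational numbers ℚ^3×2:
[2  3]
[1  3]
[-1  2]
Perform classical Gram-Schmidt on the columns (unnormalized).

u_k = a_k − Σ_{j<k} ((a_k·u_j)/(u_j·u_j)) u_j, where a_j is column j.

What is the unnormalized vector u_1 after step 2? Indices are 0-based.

u_1 = (2/3, 11/6, 19/6)

Step 1: u_0 = a_0 = (2, 1, -1).
Step 2: u_1 = a_1 − (7/6)·u_0 = (2/3, 11/6, 19/6).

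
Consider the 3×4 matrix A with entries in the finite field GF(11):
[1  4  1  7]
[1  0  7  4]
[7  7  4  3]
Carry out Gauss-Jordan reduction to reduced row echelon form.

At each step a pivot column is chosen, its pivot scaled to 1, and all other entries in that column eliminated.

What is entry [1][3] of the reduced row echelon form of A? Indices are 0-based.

[1] R0 /= 1  ⇒  (1, 4, 1, 7)
     R1 -= 1·R0  ⇒  (0, 7, 6, 8)
     R2 -= 7·R0  ⇒  (0, 1, 8, 9)
[2] R1 /= 7  ⇒  (0, 1, 4, 9)
     R0 -= 4·R1  ⇒  (1, 0, 7, 4)
     R2 -= 1·R1  ⇒  (0, 0, 4, 0)
[3] R2 /= 4  ⇒  (0, 0, 1, 0)
     R0 -= 7·R2  ⇒  (1, 0, 0, 4)
     R1 -= 4·R2  ⇒  (0, 1, 0, 9)

M[1][3] = 9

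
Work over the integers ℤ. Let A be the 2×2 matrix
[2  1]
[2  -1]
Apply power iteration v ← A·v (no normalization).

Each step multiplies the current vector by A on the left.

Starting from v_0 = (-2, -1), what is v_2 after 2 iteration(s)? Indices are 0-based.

v_0 = (-2, -1).
v_1 = A·v_0 = (-5, -3).
v_2 = A·v_1 = (-13, -7).

v_2 = (-13, -7)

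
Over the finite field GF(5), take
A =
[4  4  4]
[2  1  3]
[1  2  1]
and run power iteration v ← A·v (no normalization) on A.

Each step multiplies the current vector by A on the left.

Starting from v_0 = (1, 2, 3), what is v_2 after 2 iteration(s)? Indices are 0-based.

v_2 = (0, 0, 3)

v_0 = (1, 2, 3).
v_1 = A·v_0 = (4, 3, 3).
v_2 = A·v_1 = (0, 0, 3).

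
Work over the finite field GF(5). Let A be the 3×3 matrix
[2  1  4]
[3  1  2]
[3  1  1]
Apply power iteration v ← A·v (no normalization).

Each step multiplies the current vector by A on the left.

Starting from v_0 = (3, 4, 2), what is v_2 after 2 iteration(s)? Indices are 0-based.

v_0 = (3, 4, 2).
v_1 = A·v_0 = (3, 2, 0).
v_2 = A·v_1 = (3, 1, 1).

v_2 = (3, 1, 1)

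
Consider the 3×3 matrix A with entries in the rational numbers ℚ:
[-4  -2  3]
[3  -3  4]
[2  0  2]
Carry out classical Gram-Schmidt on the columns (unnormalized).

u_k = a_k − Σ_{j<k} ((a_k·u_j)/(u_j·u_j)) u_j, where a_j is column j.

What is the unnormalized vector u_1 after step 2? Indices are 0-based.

Step 1: u_0 = a_0 = (-4, 3, 2).
Step 2: u_1 = a_1 − (-1/29)·u_0 = (-62/29, -84/29, 2/29).

u_1 = (-62/29, -84/29, 2/29)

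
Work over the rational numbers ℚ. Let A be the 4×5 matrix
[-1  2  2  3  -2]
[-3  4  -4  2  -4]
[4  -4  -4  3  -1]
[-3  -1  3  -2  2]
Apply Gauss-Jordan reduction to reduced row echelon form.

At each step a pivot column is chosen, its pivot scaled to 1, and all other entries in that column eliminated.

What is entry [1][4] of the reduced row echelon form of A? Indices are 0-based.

[1] R0 /= -1  ⇒  (1, -2, -2, -3, 2)
     R1 -= -3·R0  ⇒  (0, -2, -10, -7, 2)
     R2 -= 4·R0  ⇒  (0, 4, 4, 15, -9)
     R3 -= -3·R0  ⇒  (0, -7, -3, -11, 8)
[2] R1 /= -2  ⇒  (0, 1, 5, 7/2, -1)
     R0 -= -2·R1  ⇒  (1, 0, 8, 4, 0)
     R2 -= 4·R1  ⇒  (0, 0, -16, 1, -5)
     R3 -= -7·R1  ⇒  (0, 0, 32, 27/2, 1)
[3] R2 /= -16  ⇒  (0, 0, 1, -1/16, 5/16)
     R0 -= 8·R2  ⇒  (1, 0, 0, 9/2, -5/2)
     R1 -= 5·R2  ⇒  (0, 1, 0, 61/16, -41/16)
     R3 -= 32·R2  ⇒  (0, 0, 0, 31/2, -9)
[4] R3 /= 31/2  ⇒  (0, 0, 0, 1, -18/31)
     R0 -= 9/2·R3  ⇒  (1, 0, 0, 0, 7/62)
     R1 -= 61/16·R3  ⇒  (0, 1, 0, 0, -173/496)
     R2 -= -1/16·R3  ⇒  (0, 0, 1, 0, 137/496)

M[1][4] = -173/496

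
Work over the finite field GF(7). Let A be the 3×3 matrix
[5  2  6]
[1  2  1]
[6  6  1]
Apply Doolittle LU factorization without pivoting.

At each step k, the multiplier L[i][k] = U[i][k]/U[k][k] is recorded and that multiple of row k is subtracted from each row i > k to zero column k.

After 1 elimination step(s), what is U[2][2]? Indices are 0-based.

k=0: U[0][0]=5
  eliminate (1,0): mult=3, new row 1: (0, 3, 4); set L[1][0]=3
  eliminate (2,0): mult=4, new row 2: (0, 5, 5); set L[2][0]=4

U[2][2] = 5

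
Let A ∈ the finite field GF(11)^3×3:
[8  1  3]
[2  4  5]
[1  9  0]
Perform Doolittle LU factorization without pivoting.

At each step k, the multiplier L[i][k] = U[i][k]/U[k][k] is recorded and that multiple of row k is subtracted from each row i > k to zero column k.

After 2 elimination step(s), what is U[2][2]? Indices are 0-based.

U[2][2] = 9

[col 0] pivot 8
  R1 -= 3*R0 → (0, 1, 7)  (L[1][0] := 3)
  R2 -= 7*R0 → (0, 2, 1)  (L[2][0] := 7)
[col 1] pivot 1
  R2 -= 2*R1 → (0, 0, 9)  (L[2][1] := 2)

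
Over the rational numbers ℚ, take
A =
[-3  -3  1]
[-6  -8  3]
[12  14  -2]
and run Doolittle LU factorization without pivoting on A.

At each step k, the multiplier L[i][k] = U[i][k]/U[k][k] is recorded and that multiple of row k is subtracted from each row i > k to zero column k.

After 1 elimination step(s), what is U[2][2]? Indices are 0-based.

U[2][2] = 2

k=0: U[0][0]=-3
  eliminate (1,0): mult=2, new row 1: (0, -2, 1); set L[1][0]=2
  eliminate (2,0): mult=-4, new row 2: (0, 2, 2); set L[2][0]=-4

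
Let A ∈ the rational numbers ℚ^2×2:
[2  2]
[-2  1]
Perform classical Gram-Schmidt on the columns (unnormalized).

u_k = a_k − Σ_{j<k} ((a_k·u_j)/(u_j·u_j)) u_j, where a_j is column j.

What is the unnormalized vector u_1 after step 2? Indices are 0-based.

Step 1: u_0 = a_0 = (2, -2).
Step 2: u_1 = a_1 − (1/4)·u_0 = (3/2, 3/2).

u_1 = (3/2, 3/2)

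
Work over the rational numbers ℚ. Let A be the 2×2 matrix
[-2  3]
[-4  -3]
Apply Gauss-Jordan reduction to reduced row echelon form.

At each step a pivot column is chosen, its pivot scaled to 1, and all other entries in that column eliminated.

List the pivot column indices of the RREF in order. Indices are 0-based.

pivot columns: 0, 1

pivot(0,0)=-2: scale R0 → (1, -3/2)
  clear (1,0): R1 −= (-4)R0 → (0, -9)
pivot(1,1)=-9: scale R1 → (0, 1)
  clear (0,1): R0 −= (-3/2)R1 → (1, 0)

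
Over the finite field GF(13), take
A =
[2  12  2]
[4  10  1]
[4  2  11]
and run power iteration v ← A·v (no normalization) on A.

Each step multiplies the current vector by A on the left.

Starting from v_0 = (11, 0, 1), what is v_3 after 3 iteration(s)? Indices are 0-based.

v_3 = (11, 12, 7)

v_0 = (11, 0, 1).
v_1 = A·v_0 = (11, 6, 3).
v_2 = A·v_1 = (9, 3, 11).
v_3 = A·v_2 = (11, 12, 7).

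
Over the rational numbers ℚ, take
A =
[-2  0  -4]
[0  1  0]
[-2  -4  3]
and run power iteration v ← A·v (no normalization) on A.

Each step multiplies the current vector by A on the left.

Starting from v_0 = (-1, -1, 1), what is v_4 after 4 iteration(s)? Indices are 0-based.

v_4 = (-540, -1, 675)

v_0 = (-1, -1, 1).
v_1 = A·v_0 = (-2, -1, 9).
v_2 = A·v_1 = (-32, -1, 35).
v_3 = A·v_2 = (-76, -1, 173).
v_4 = A·v_3 = (-540, -1, 675).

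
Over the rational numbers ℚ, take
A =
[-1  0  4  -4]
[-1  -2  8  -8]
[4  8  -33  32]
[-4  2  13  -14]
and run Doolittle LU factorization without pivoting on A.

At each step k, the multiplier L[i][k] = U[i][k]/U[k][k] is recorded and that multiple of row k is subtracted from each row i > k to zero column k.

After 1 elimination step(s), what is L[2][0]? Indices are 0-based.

L[2][0] = -4

k=0: U[0][0]=-1
  eliminate (1,0): mult=1, new row 1: (0, -2, 4, -4); set L[1][0]=1
  eliminate (2,0): mult=-4, new row 2: (0, 8, -17, 16); set L[2][0]=-4
  eliminate (3,0): mult=4, new row 3: (0, 2, -3, 2); set L[3][0]=4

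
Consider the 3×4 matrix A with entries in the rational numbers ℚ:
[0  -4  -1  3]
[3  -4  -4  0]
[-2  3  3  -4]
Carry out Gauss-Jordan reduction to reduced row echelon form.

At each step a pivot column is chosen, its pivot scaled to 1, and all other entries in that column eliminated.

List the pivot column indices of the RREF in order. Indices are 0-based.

step 1: exchange rows 0,1
step 1: normalize row 0 (÷3) = (1, -4/3, -4/3, 0)
  row 2: subtract -2×row0 = (0, 1/3, 1/3, -4)
step 2: normalize row 1 (÷-4) = (0, 1, 1/4, -3/4)
  row 0: subtract -4/3×row1 = (1, 0, -1, -1)
  row 2: subtract 1/3×row1 = (0, 0, 1/4, -15/4)
step 3: normalize row 2 (÷1/4) = (0, 0, 1, -15)
  row 0: subtract -1×row2 = (1, 0, 0, -16)
  row 1: subtract 1/4×row2 = (0, 1, 0, 3)

pivot columns: 0, 1, 2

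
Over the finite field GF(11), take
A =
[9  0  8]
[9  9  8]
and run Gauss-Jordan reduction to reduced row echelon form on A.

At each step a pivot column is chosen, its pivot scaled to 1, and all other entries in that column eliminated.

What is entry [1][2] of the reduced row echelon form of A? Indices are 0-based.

[1] R0 /= 9  ⇒  (1, 0, 7)
     R1 -= 9·R0  ⇒  (0, 9, 0)
[2] R1 /= 9  ⇒  (0, 1, 0)

M[1][2] = 0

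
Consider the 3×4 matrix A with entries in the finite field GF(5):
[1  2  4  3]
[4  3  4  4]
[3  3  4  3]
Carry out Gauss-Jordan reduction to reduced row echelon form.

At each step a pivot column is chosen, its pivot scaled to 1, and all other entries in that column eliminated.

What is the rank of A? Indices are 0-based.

rank = 3

pivot(0,0)=1: scale R0 → (1, 2, 4, 3)
  clear (1,0): R1 −= (4)R0 → (0, 0, 3, 2)
  clear (2,0): R2 −= (3)R0 → (0, 2, 2, 4)
pivot(1,1): swap R1↔R2
pivot(1,1)=2: scale R1 → (0, 1, 1, 2)
  clear (0,1): R0 −= (2)R1 → (1, 0, 2, 4)
pivot(2,2)=3: scale R2 → (0, 0, 1, 4)
  clear (0,2): R0 −= (2)R2 → (1, 0, 0, 1)
  clear (1,2): R1 −= (1)R2 → (0, 1, 0, 3)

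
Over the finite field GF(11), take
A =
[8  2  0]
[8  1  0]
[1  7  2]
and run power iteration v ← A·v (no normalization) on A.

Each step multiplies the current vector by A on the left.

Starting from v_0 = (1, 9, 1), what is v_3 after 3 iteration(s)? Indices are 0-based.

v_3 = (10, 5, 6)

v_0 = (1, 9, 1).
v_1 = A·v_0 = (4, 6, 0).
v_2 = A·v_1 = (0, 5, 2).
v_3 = A·v_2 = (10, 5, 6).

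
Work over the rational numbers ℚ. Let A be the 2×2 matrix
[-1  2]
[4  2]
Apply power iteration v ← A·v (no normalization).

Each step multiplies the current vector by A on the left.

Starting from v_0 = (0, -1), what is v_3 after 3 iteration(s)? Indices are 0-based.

v_3 = (-22, -32)

v_0 = (0, -1).
v_1 = A·v_0 = (-2, -2).
v_2 = A·v_1 = (-2, -12).
v_3 = A·v_2 = (-22, -32).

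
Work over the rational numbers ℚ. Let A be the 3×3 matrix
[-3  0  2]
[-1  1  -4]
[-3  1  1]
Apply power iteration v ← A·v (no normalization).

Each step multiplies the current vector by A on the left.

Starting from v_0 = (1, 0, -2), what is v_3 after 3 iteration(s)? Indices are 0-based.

v_3 = (13, -69, 24)

v_0 = (1, 0, -2).
v_1 = A·v_0 = (-7, 7, -5).
v_2 = A·v_1 = (11, 34, 23).
v_3 = A·v_2 = (13, -69, 24).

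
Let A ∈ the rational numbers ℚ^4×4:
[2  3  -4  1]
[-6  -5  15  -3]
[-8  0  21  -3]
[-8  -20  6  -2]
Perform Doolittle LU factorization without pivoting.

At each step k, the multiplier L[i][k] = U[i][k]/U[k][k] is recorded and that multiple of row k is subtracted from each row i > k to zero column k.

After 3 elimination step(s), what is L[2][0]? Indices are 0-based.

k=0: U[0][0]=2
  eliminate (1,0): mult=-3, new row 1: (0, 4, 3, 0); set L[1][0]=-3
  eliminate (2,0): mult=-4, new row 2: (0, 12, 5, 1); set L[2][0]=-4
  eliminate (3,0): mult=-4, new row 3: (0, -8, -10, 2); set L[3][0]=-4
k=1: U[1][1]=4
  eliminate (2,1): mult=3, new row 2: (0, 0, -4, 1); set L[2][1]=3
  eliminate (3,1): mult=-2, new row 3: (0, 0, -4, 2); set L[3][1]=-2
k=2: U[2][2]=-4
  eliminate (3,2): mult=1, new row 3: (0, 0, 0, 1); set L[3][2]=1

L[2][0] = -4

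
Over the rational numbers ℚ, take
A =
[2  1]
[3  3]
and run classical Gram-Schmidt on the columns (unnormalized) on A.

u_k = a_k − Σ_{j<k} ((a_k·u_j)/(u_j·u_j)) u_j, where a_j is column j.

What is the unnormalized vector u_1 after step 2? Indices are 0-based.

Step 1: u_0 = a_0 = (2, 3).
Step 2: u_1 = a_1 − (11/13)·u_0 = (-9/13, 6/13).

u_1 = (-9/13, 6/13)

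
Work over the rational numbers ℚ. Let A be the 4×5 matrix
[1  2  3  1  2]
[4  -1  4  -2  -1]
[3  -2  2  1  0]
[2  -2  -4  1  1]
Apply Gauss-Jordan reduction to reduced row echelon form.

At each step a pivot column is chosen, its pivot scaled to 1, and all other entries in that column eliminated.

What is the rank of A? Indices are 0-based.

step 1: normalize row 0 (÷1) = (1, 2, 3, 1, 2)
  row 1: subtract 4×row0 = (0, -9, -8, -6, -9)
  row 2: subtract 3×row0 = (0, -8, -7, -2, -6)
  row 3: subtract 2×row0 = (0, -6, -10, -1, -3)
step 2: normalize row 1 (÷-9) = (0, 1, 8/9, 2/3, 1)
  row 0: subtract 2×row1 = (1, 0, 11/9, -1/3, 0)
  row 2: subtract -8×row1 = (0, 0, 1/9, 10/3, 2)
  row 3: subtract -6×row1 = (0, 0, -14/3, 3, 3)
step 3: normalize row 2 (÷1/9) = (0, 0, 1, 30, 18)
  row 0: subtract 11/9×row2 = (1, 0, 0, -37, -22)
  row 1: subtract 8/9×row2 = (0, 1, 0, -26, -15)
  row 3: subtract -14/3×row2 = (0, 0, 0, 143, 87)
step 4: normalize row 3 (÷143) = (0, 0, 0, 1, 87/143)
  row 0: subtract -37×row3 = (1, 0, 0, 0, 73/143)
  row 1: subtract -26×row3 = (0, 1, 0, 0, 9/11)
  row 2: subtract 30×row3 = (0, 0, 1, 0, -36/143)

rank = 4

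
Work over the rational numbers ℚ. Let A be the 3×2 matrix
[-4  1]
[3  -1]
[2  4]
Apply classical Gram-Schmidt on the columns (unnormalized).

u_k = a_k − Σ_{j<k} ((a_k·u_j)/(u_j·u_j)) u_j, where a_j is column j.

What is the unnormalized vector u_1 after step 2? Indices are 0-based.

Step 1: u_0 = a_0 = (-4, 3, 2).
Step 2: u_1 = a_1 − (1/29)·u_0 = (33/29, -32/29, 114/29).

u_1 = (33/29, -32/29, 114/29)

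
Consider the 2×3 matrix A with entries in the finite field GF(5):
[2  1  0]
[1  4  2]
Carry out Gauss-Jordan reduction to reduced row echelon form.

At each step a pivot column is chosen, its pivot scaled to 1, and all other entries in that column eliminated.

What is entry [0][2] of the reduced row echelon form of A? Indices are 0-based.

[1] R0 /= 2  ⇒  (1, 3, 0)
     R1 -= 1·R0  ⇒  (0, 1, 2)
[2] R1 /= 1  ⇒  (0, 1, 2)
     R0 -= 3·R1  ⇒  (1, 0, 4)

M[0][2] = 4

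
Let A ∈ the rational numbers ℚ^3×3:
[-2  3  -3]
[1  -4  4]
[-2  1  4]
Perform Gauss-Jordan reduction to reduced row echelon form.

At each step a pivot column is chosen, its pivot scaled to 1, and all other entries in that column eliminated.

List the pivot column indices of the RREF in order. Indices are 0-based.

pivot columns: 0, 1, 2

[1] R0 /= -2  ⇒  (1, -3/2, 3/2)
     R1 -= 1·R0  ⇒  (0, -5/2, 5/2)
     R2 -= -2·R0  ⇒  (0, -2, 7)
[2] R1 /= -5/2  ⇒  (0, 1, -1)
     R0 -= -3/2·R1  ⇒  (1, 0, 0)
     R2 -= -2·R1  ⇒  (0, 0, 5)
[3] R2 /= 5  ⇒  (0, 0, 1)
     R1 -= -1·R2  ⇒  (0, 1, 0)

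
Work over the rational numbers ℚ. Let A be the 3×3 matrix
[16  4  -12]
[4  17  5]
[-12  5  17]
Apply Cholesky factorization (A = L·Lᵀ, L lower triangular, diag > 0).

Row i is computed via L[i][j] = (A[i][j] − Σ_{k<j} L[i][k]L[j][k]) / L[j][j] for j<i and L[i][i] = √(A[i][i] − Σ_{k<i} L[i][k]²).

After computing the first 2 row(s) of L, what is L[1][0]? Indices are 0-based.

Step 1: L[0][0] = √(16) = 4.
  L[1][0] = (4) / L[0][0] = 1.
Step 2: L[1][1] = √(16) = 4.

L[1][0] = 1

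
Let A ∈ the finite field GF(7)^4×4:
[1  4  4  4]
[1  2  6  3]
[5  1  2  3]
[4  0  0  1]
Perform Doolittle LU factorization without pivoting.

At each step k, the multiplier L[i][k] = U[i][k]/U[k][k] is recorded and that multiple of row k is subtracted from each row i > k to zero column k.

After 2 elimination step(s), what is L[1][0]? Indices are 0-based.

[col 0] pivot 1
  R1 -= 1*R0 → (0, 5, 2, 6)  (L[1][0] := 1)
  R2 -= 5*R0 → (0, 2, 3, 4)  (L[2][0] := 5)
  R3 -= 4*R0 → (0, 5, 5, 6)  (L[3][0] := 4)
[col 1] pivot 5
  R2 -= 6*R1 → (0, 0, 5, 3)  (L[2][1] := 6)
  R3 -= 1*R1 → (0, 0, 3, 0)  (L[3][1] := 1)

L[1][0] = 1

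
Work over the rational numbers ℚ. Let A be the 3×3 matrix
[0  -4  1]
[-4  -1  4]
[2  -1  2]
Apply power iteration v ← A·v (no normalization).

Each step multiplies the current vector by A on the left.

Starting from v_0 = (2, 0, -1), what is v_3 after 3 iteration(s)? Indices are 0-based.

v_0 = (2, 0, -1).
v_1 = A·v_0 = (-1, -12, 2).
v_2 = A·v_1 = (50, 24, 14).
v_3 = A·v_2 = (-82, -168, 104).

v_3 = (-82, -168, 104)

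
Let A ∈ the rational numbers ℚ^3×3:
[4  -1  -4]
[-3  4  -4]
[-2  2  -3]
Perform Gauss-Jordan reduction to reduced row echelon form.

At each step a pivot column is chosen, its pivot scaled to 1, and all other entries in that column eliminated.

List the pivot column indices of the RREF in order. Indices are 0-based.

pivot columns: 0, 1, 2

[1] R0 /= 4  ⇒  (1, -1/4, -1)
     R1 -= -3·R0  ⇒  (0, 13/4, -7)
     R2 -= -2·R0  ⇒  (0, 3/2, -5)
[2] R1 /= 13/4  ⇒  (0, 1, -28/13)
     R0 -= -1/4·R1  ⇒  (1, 0, -20/13)
     R2 -= 3/2·R1  ⇒  (0, 0, -23/13)
[3] R2 /= -23/13  ⇒  (0, 0, 1)
     R0 -= -20/13·R2  ⇒  (1, 0, 0)
     R1 -= -28/13·R2  ⇒  (0, 1, 0)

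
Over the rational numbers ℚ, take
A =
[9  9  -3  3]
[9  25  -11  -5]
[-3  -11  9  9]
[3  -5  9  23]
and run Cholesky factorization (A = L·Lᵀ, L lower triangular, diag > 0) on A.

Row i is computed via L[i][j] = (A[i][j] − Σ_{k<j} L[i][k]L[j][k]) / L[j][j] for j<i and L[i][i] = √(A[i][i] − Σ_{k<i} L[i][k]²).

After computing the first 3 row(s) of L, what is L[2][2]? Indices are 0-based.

Step 1: L[0][0] = √(9) = 3.
  L[1][0] = (9) / L[0][0] = 3.
Step 2: L[1][1] = √(16) = 4.
  L[2][0] = (-3) / L[0][0] = -1.
  L[2][1] = (-8) / L[1][1] = -2.
Step 3: L[2][2] = √(4) = 2.

L[2][2] = 2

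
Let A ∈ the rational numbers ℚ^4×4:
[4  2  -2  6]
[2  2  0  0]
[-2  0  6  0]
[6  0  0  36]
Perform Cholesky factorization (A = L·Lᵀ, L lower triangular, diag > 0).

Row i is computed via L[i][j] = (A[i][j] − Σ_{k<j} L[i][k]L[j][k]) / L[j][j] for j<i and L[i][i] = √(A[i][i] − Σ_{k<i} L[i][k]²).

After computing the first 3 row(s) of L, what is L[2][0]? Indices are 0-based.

Step 1: L[0][0] = √(4) = 2.
  L[1][0] = (2) / L[0][0] = 1.
Step 2: L[1][1] = √(1) = 1.
  L[2][0] = (-2) / L[0][0] = -1.
  L[2][1] = (1) / L[1][1] = 1.
Step 3: L[2][2] = √(4) = 2.

L[2][0] = -1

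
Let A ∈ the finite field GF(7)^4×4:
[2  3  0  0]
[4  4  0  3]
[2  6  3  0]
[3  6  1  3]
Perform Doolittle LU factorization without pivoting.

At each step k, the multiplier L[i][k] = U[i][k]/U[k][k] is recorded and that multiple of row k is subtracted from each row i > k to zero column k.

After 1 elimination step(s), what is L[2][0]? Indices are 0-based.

L[2][0] = 1

k=0: U[0][0]=2
  eliminate (1,0): mult=2, new row 1: (0, 5, 0, 3); set L[1][0]=2
  eliminate (2,0): mult=1, new row 2: (0, 3, 3, 0); set L[2][0]=1
  eliminate (3,0): mult=5, new row 3: (0, 5, 1, 3); set L[3][0]=5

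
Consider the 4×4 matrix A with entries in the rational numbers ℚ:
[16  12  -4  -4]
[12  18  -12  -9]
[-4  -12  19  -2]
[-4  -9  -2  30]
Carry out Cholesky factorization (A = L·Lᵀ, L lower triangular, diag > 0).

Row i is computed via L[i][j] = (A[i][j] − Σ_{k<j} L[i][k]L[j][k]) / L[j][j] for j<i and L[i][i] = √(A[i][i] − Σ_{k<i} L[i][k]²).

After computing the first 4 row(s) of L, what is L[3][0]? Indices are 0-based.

L[3][0] = -1

Step 1: L[0][0] = √(16) = 4.
  L[1][0] = (12) / L[0][0] = 3.
Step 2: L[1][1] = √(9) = 3.
  L[2][0] = (-4) / L[0][0] = -1.
  L[2][1] = (-9) / L[1][1] = -3.
Step 3: L[2][2] = √(9) = 3.
  L[3][0] = (-4) / L[0][0] = -1.
  L[3][1] = (-6) / L[1][1] = -2.
  L[3][2] = (-9) / L[2][2] = -3.
Step 4: L[3][3] = √(16) = 4.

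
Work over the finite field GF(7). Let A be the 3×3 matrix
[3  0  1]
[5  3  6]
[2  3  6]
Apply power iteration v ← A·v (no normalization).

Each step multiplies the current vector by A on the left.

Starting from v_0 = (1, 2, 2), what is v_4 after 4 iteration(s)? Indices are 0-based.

v_0 = (1, 2, 2).
v_1 = A·v_0 = (5, 2, 6).
v_2 = A·v_1 = (0, 4, 3).
v_3 = A·v_2 = (3, 2, 2).
v_4 = A·v_3 = (4, 5, 3).

v_4 = (4, 5, 3)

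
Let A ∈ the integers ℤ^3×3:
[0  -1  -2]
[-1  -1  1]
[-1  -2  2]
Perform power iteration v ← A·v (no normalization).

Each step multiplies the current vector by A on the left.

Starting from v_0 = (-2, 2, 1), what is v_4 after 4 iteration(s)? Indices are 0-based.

v_4 = (2, 6, 5)

v_0 = (-2, 2, 1).
v_1 = A·v_0 = (-4, 1, 0).
v_2 = A·v_1 = (-1, 3, 2).
v_3 = A·v_2 = (-7, 0, -1).
v_4 = A·v_3 = (2, 6, 5).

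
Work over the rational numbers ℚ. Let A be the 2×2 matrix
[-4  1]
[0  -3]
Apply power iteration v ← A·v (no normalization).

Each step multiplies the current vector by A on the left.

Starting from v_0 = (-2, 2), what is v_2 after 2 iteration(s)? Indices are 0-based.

v_2 = (-46, 18)

v_0 = (-2, 2).
v_1 = A·v_0 = (10, -6).
v_2 = A·v_1 = (-46, 18).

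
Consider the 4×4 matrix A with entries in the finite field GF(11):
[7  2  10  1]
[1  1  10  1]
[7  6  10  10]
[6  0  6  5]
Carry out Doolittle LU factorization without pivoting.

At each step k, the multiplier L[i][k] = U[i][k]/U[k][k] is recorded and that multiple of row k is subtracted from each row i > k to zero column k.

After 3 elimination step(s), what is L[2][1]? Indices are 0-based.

[col 0] pivot 7
  R1 -= 8*R0 → (0, 7, 7, 4)  (L[1][0] := 8)
  R2 -= 1*R0 → (0, 4, 0, 9)  (L[2][0] := 1)
  R3 -= 4*R0 → (0, 3, 10, 1)  (L[3][0] := 4)
[col 1] pivot 7
  R2 -= 10*R1 → (0, 0, 7, 2)  (L[2][1] := 10)
  R3 -= 2*R1 → (0, 0, 7, 4)  (L[3][1] := 2)
[col 2] pivot 7
  R3 -= 1*R2 → (0, 0, 0, 2)  (L[3][2] := 1)

L[2][1] = 10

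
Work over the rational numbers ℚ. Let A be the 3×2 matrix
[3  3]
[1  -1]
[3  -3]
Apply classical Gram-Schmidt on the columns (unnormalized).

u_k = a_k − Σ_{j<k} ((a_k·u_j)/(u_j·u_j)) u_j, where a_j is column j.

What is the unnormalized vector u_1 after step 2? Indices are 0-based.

u_1 = (60/19, -18/19, -54/19)

Step 1: u_0 = a_0 = (3, 1, 3).
Step 2: u_1 = a_1 − (-1/19)·u_0 = (60/19, -18/19, -54/19).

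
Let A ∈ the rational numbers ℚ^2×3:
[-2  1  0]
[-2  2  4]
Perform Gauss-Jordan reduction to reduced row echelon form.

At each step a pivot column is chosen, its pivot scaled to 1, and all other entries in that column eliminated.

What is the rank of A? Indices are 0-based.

rank = 2

pivot(0,0)=-2: scale R0 → (1, -1/2, 0)
  clear (1,0): R1 −= (-2)R0 → (0, 1, 4)
pivot(1,1)=1: scale R1 → (0, 1, 4)
  clear (0,1): R0 −= (-1/2)R1 → (1, 0, 2)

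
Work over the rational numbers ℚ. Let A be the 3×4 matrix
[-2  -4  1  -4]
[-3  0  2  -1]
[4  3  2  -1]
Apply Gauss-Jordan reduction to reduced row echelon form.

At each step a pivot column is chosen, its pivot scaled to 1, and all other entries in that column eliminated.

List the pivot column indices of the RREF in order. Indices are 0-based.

pivot(0,0)=-2: scale R0 → (1, 2, -1/2, 2)
  clear (1,0): R1 −= (-3)R0 → (0, 6, 1/2, 5)
  clear (2,0): R2 −= (4)R0 → (0, -5, 4, -9)
pivot(1,1)=6: scale R1 → (0, 1, 1/12, 5/6)
  clear (0,1): R0 −= (2)R1 → (1, 0, -2/3, 1/3)
  clear (2,1): R2 −= (-5)R1 → (0, 0, 53/12, -29/6)
pivot(2,2)=53/12: scale R2 → (0, 0, 1, -58/53)
  clear (0,2): R0 −= (-2/3)R2 → (1, 0, 0, -21/53)
  clear (1,2): R1 −= (1/12)R2 → (0, 1, 0, 49/53)

pivot columns: 0, 1, 2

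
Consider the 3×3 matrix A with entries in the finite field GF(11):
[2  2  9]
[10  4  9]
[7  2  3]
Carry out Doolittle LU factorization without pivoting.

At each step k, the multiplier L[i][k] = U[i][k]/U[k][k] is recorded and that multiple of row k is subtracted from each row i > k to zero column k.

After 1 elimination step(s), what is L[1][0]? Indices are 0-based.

[col 0] pivot 2
  R1 -= 5*R0 → (0, 5, 8)  (L[1][0] := 5)
  R2 -= 9*R0 → (0, 6, 10)  (L[2][0] := 9)

L[1][0] = 5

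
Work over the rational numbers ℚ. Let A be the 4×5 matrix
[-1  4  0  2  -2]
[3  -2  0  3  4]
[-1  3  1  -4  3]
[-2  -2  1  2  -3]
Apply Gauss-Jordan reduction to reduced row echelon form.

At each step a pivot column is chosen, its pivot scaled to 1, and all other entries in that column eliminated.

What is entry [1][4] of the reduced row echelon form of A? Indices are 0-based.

[1] R0 /= -1  ⇒  (1, -4, 0, -2, 2)
     R1 -= 3·R0  ⇒  (0, 10, 0, 9, -2)
     R2 -= -1·R0  ⇒  (0, -1, 1, -6, 5)
     R3 -= -2·R0  ⇒  (0, -10, 1, -2, 1)
[2] R1 /= 10  ⇒  (0, 1, 0, 9/10, -1/5)
     R0 -= -4·R1  ⇒  (1, 0, 0, 8/5, 6/5)
     R2 -= -1·R1  ⇒  (0, 0, 1, -51/10, 24/5)
     R3 -= -10·R1  ⇒  (0, 0, 1, 7, -1)
[3] R2 /= 1  ⇒  (0, 0, 1, -51/10, 24/5)
     R3 -= 1·R2  ⇒  (0, 0, 0, 121/10, -29/5)
[4] R3 /= 121/10  ⇒  (0, 0, 0, 1, -58/121)
     R0 -= 8/5·R3  ⇒  (1, 0, 0, 0, 238/121)
     R1 -= 9/10·R3  ⇒  (0, 1, 0, 0, 28/121)
     R2 -= -51/10·R3  ⇒  (0, 0, 1, 0, 285/121)

M[1][4] = 28/121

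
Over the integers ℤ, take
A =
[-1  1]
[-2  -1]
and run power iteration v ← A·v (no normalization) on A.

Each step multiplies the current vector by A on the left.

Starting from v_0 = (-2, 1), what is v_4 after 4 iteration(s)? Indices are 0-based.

v_4 = (18, 9)

v_0 = (-2, 1).
v_1 = A·v_0 = (3, 3).
v_2 = A·v_1 = (0, -9).
v_3 = A·v_2 = (-9, 9).
v_4 = A·v_3 = (18, 9).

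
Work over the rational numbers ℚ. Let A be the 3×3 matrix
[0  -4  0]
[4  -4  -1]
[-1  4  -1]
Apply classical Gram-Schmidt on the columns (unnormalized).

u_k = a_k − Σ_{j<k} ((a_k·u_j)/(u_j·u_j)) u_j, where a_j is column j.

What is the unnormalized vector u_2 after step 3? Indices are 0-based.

Step 1: u_0 = a_0 = (0, 4, -1).
Step 2: u_1 = a_1 − (-20/17)·u_0 = (-4, 12/17, 48/17).
Step 3: u_2 = a_2 − (-3/17)·u_0 − (-15/104)·u_1 = (-15/26, -5/26, -10/13).

u_2 = (-15/26, -5/26, -10/13)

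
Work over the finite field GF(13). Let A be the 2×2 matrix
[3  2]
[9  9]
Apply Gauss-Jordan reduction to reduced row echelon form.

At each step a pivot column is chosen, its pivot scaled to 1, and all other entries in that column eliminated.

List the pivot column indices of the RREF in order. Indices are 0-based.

pivot columns: 0, 1

[1] R0 /= 3  ⇒  (1, 5)
     R1 -= 9·R0  ⇒  (0, 3)
[2] R1 /= 3  ⇒  (0, 1)
     R0 -= 5·R1  ⇒  (1, 0)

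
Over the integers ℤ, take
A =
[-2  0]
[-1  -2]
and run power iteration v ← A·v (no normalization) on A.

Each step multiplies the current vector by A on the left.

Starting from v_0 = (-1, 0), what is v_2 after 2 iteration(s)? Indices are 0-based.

v_2 = (-4, -4)

v_0 = (-1, 0).
v_1 = A·v_0 = (2, 1).
v_2 = A·v_1 = (-4, -4).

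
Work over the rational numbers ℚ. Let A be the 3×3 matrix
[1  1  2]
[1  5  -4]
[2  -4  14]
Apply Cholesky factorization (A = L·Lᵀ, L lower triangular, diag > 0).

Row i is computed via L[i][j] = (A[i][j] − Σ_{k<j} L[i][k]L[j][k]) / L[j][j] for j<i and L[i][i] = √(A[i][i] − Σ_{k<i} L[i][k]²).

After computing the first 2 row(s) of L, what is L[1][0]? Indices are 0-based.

L[1][0] = 1

Step 1: L[0][0] = √(1) = 1.
  L[1][0] = (1) / L[0][0] = 1.
Step 2: L[1][1] = √(4) = 2.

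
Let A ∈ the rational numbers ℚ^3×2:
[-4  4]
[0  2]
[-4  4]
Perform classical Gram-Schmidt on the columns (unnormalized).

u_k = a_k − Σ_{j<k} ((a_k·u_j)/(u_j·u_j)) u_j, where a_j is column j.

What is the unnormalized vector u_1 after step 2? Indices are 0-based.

u_1 = (0, 2, 0)

Step 1: u_0 = a_0 = (-4, 0, -4).
Step 2: u_1 = a_1 − (-1)·u_0 = (0, 2, 0).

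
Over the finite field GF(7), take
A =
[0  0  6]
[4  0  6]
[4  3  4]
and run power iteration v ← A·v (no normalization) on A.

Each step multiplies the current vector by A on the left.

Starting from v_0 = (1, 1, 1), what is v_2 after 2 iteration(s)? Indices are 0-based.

v_2 = (3, 6, 0)

v_0 = (1, 1, 1).
v_1 = A·v_0 = (6, 3, 4).
v_2 = A·v_1 = (3, 6, 0).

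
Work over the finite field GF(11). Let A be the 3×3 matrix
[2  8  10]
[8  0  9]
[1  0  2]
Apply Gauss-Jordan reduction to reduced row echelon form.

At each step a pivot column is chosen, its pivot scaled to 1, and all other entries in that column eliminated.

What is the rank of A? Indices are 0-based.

rank = 3

pivot(0,0)=2: scale R0 → (1, 4, 5)
  clear (1,0): R1 −= (8)R0 → (0, 1, 2)
  clear (2,0): R2 −= (1)R0 → (0, 7, 8)
pivot(1,1)=1: scale R1 → (0, 1, 2)
  clear (0,1): R0 −= (4)R1 → (1, 0, 8)
  clear (2,1): R2 −= (7)R1 → (0, 0, 5)
pivot(2,2)=5: scale R2 → (0, 0, 1)
  clear (0,2): R0 −= (8)R2 → (1, 0, 0)
  clear (1,2): R1 −= (2)R2 → (0, 1, 0)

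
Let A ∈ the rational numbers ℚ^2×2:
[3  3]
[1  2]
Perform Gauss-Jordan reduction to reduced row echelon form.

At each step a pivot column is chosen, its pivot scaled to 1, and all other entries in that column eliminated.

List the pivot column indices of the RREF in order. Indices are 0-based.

pivot(0,0)=3: scale R0 → (1, 1)
  clear (1,0): R1 −= (1)R0 → (0, 1)
pivot(1,1)=1: scale R1 → (0, 1)
  clear (0,1): R0 −= (1)R1 → (1, 0)

pivot columns: 0, 1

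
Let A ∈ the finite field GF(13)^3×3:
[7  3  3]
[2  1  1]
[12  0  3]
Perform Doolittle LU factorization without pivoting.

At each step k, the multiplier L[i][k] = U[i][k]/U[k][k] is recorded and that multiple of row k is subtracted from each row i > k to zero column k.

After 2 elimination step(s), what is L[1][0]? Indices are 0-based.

L[1][0] = 4

k=0: U[0][0]=7
  eliminate (1,0): mult=4, new row 1: (0, 2, 2); set L[1][0]=4
  eliminate (2,0): mult=11, new row 2: (0, 6, 9); set L[2][0]=11
k=1: U[1][1]=2
  eliminate (2,1): mult=3, new row 2: (0, 0, 3); set L[2][1]=3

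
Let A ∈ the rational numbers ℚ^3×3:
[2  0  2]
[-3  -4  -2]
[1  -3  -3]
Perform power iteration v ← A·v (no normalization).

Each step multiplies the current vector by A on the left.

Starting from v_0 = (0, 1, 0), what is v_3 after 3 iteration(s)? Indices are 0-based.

v_3 = (30, -112, -135)

v_0 = (0, 1, 0).
v_1 = A·v_0 = (0, -4, -3).
v_2 = A·v_1 = (-6, 22, 21).
v_3 = A·v_2 = (30, -112, -135).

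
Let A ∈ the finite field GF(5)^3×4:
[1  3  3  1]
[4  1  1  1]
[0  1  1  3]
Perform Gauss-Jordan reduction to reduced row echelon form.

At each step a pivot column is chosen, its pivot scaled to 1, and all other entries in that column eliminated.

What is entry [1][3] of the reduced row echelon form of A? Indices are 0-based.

M[1][3] = 3

step 1: normalize row 0 (÷1) = (1, 3, 3, 1)
  row 1: subtract 4×row0 = (0, 4, 4, 2)
step 2: normalize row 1 (÷4) = (0, 1, 1, 3)
  row 0: subtract 3×row1 = (1, 0, 0, 2)
  row 2: subtract 1×row1 = (0, 0, 0, 0)
skip col 2 (zero from row 2)
skip col 3 (zero from row 2)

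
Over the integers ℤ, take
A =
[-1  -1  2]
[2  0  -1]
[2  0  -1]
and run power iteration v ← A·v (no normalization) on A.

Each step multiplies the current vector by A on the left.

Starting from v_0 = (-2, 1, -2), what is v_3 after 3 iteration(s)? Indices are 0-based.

v_3 = (-5, 6, 6)

v_0 = (-2, 1, -2).
v_1 = A·v_0 = (-3, -2, -2).
v_2 = A·v_1 = (1, -4, -4).
v_3 = A·v_2 = (-5, 6, 6).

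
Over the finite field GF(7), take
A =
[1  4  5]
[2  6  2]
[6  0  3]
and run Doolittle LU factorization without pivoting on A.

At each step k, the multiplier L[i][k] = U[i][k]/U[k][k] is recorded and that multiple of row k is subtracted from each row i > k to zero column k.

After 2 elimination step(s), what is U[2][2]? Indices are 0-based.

U[2][2] = 6

Step 1: pivot at (0,0) is 1.
  row1 ← row1 − (2)·row0  ⇒  L[1][0]=2, U row1=(0, 5, 6)
  row2 ← row2 − (6)·row0  ⇒  L[2][0]=6, U row2=(0, 4, 1)
Step 2: pivot at (1,1) is 5.
  row2 ← row2 − (5)·row1  ⇒  L[2][1]=5, U row2=(0, 0, 6)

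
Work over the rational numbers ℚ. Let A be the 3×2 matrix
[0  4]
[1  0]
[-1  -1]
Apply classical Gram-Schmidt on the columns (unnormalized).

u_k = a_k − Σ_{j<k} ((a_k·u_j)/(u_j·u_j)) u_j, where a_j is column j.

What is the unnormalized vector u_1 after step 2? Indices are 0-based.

u_1 = (4, -1/2, -1/2)

Step 1: u_0 = a_0 = (0, 1, -1).
Step 2: u_1 = a_1 − (1/2)·u_0 = (4, -1/2, -1/2).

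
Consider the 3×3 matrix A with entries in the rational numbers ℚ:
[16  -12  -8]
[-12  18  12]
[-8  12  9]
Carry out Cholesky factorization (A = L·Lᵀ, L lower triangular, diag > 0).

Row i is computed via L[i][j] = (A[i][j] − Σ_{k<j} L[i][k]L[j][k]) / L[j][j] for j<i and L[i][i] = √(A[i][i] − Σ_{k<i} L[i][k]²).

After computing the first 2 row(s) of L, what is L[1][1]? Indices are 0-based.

L[1][1] = 3

Step 1: L[0][0] = √(16) = 4.
  L[1][0] = (-12) / L[0][0] = -3.
Step 2: L[1][1] = √(9) = 3.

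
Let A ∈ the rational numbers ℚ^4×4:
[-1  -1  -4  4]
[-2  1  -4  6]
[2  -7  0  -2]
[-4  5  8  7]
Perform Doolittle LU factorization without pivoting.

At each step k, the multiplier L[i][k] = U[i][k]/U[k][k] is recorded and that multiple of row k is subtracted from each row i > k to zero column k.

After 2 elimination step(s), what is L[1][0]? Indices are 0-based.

Step 1: pivot at (0,0) is -1.
  row1 ← row1 − (2)·row0  ⇒  L[1][0]=2, U row1=(0, 3, 4, -2)
  row2 ← row2 − (-2)·row0  ⇒  L[2][0]=-2, U row2=(0, -9, -8, 6)
  row3 ← row3 − (4)·row0  ⇒  L[3][0]=4, U row3=(0, 9, 24, -9)
Step 2: pivot at (1,1) is 3.
  row2 ← row2 − (-3)·row1  ⇒  L[2][1]=-3, U row2=(0, 0, 4, 0)
  row3 ← row3 − (3)·row1  ⇒  L[3][1]=3, U row3=(0, 0, 12, -3)

L[1][0] = 2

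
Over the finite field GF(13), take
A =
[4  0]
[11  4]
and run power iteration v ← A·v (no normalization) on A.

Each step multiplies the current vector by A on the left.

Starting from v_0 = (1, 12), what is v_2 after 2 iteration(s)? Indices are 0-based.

v_2 = (3, 7)

v_0 = (1, 12).
v_1 = A·v_0 = (4, 7).
v_2 = A·v_1 = (3, 7).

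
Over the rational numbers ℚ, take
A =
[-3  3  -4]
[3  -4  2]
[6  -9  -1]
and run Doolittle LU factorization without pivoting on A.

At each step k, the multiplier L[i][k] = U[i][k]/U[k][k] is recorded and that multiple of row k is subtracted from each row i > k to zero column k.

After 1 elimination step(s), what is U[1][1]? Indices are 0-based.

k=0: U[0][0]=-3
  eliminate (1,0): mult=-1, new row 1: (0, -1, -2); set L[1][0]=-1
  eliminate (2,0): mult=-2, new row 2: (0, -3, -9); set L[2][0]=-2

U[1][1] = -1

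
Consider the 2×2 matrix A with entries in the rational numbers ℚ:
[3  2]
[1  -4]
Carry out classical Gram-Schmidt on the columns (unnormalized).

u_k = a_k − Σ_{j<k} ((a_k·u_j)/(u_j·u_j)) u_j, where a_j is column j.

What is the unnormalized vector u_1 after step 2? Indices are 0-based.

u_1 = (7/5, -21/5)

Step 1: u_0 = a_0 = (3, 1).
Step 2: u_1 = a_1 − (1/5)·u_0 = (7/5, -21/5).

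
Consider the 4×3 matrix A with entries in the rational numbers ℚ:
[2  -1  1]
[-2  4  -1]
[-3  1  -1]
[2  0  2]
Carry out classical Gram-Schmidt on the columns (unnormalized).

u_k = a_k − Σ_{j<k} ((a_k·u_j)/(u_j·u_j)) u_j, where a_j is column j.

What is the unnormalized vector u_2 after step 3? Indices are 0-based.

Step 1: u_0 = a_0 = (2, -2, -3, 2).
Step 2: u_1 = a_1 − (-13/21)·u_0 = (5/21, 58/21, -6/7, 26/21).
Step 3: u_2 = a_2 − (11/21)·u_0 − (17/209)·u_1 = (-14/209, -37/209, 134/209, 178/209).

u_2 = (-14/209, -37/209, 134/209, 178/209)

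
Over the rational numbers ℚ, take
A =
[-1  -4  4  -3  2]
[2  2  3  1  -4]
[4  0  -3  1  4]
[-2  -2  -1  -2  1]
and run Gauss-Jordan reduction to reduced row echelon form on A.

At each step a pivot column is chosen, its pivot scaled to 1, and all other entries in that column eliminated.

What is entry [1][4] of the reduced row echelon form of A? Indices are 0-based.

M[1][4] = -18/7

[1] R0 /= -1  ⇒  (1, 4, -4, 3, -2)
     R1 -= 2·R0  ⇒  (0, -6, 11, -5, 0)
     R2 -= 4·R0  ⇒  (0, -16, 13, -11, 12)
     R3 -= -2·R0  ⇒  (0, 6, -9, 4, -3)
[2] R1 /= -6  ⇒  (0, 1, -11/6, 5/6, 0)
     R0 -= 4·R1  ⇒  (1, 0, 10/3, -1/3, -2)
     R2 -= -16·R1  ⇒  (0, 0, -49/3, 7/3, 12)
     R3 -= 6·R1  ⇒  (0, 0, 2, -1, -3)
[3] R2 /= -49/3  ⇒  (0, 0, 1, -1/7, -36/49)
     R0 -= 10/3·R2  ⇒  (1, 0, 0, 1/7, 22/49)
     R1 -= -11/6·R2  ⇒  (0, 1, 0, 4/7, -66/49)
     R3 -= 2·R2  ⇒  (0, 0, 0, -5/7, -75/49)
[4] R3 /= -5/7  ⇒  (0, 0, 0, 1, 15/7)
     R0 -= 1/7·R3  ⇒  (1, 0, 0, 0, 1/7)
     R1 -= 4/7·R3  ⇒  (0, 1, 0, 0, -18/7)
     R2 -= -1/7·R3  ⇒  (0, 0, 1, 0, -3/7)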